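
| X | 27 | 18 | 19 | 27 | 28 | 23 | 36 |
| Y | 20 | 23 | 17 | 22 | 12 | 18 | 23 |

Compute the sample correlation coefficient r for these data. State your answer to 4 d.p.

0.1100

n = 7, ΣX = 178, ΣY = 135, ΣX² = 4752, ΣY² = 2699, ΣXY = 3449
nΣXY − ΣXΣY = 24143 − 24030 = 113
nΣX² − (ΣX)² = 33264 − 31684 = 1580; nΣY² − (ΣY)² = 18893 − 18225 = 668
r = 113 / √(1580 × 668) = 113 / 1027.3461 ≈ 0.1100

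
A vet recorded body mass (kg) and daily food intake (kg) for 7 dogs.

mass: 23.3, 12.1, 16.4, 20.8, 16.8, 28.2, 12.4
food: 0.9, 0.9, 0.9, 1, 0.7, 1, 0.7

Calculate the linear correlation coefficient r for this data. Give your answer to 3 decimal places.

0.627

n = 7, Σx = 130, Σy = 6.1, Σx² = 2622.14, Σy² = 5.41, Σxy = 116.06
nΣxy − ΣxΣy = 812.42 − 793 = 19.42
nΣx² − (Σx)² = 18354.98 − 16900 = 1454.98; nΣy² − (Σy)² = 37.87 − 37.21 = 0.66
r = 19.42 / √(1454.98 × 0.66) = 19.42 / 30.9885 ≈ 0.627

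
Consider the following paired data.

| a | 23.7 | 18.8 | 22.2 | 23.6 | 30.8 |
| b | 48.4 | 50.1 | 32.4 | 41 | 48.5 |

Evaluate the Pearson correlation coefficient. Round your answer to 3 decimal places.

0.152

n = 5, Σa = 119.1, Σb = 220.4, Σa² = 2913.57, Σb² = 9935.58, Σab = 5269.64
nΣab − ΣaΣb = 26348.2 − 26249.64 = 98.56
nΣa² − (Σa)² = 14567.85 − 14184.81 = 383.04; nΣb² − (Σb)² = 49677.9 − 48576.16 = 1101.74
r = 98.56 / √(383.04 × 1101.74) = 98.56 / 649.6233 ≈ 0.152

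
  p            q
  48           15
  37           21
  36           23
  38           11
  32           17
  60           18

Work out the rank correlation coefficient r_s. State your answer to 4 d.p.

-0.3143

Rank p: 5, 3, 2, 4, 1, 6
Rank q: 2, 5, 6, 1, 3, 4
d = rank(p) − rank(q): 3, -2, -4, 3, -2, 2; Σd² = 46
ρ = 1 − 6Σd² / [n(n²−1)] = 1 − 6×46 / (6×35) = 1 − 276/210 ≈ -0.3143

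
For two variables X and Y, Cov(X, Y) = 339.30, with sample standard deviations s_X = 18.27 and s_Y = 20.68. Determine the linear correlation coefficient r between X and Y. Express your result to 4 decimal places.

r = Cov(X,Y) / (s_X · s_Y) = 339.30 / (18.27 × 20.68)
  = 339.30 / 377.8236 ≈ 0.8980

0.8980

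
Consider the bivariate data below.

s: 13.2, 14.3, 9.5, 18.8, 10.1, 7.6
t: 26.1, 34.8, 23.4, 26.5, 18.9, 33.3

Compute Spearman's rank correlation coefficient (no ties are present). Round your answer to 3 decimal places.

Rank s: 4, 5, 2, 6, 3, 1
Rank t: 3, 6, 2, 4, 1, 5
d = rank(s) − rank(t): 1, -1, 0, 2, 2, -4; Σd² = 26
ρ = 1 − 6Σd² / [n(n²−1)] = 1 − 6×26 / (6×35) = 1 − 156/210 ≈ 0.257

0.257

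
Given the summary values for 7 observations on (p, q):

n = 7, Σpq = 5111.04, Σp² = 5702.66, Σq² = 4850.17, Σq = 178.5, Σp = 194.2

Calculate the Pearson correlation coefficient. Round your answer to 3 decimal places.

0.518

r = (nΣpq − ΣpΣq) / √[(nΣp² − (Σp)²)(nΣq² − (Σq)²)]
Numerator: 7×5111.04 − 194.2×178.5 = 1112.58
Denominator: √[(39918.62 − 37713.64)(33951.19 − 31862.25)] = √[2204.98 × 2088.94] = 2146.1759
r = 1112.58 / 2146.1759 ≈ 0.518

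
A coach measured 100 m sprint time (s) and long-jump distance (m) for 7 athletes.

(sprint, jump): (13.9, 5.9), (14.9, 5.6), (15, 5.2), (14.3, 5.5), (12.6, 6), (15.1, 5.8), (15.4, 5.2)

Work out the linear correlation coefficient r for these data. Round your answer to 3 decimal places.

n = 7, Σx = 101.2, Σy = 39.2, Σx² = 1468.64, Σy² = 220.14, Σxy = 565.36
nΣxy − ΣxΣy = 3957.52 − 3967.04 = -9.52
nΣx² − (Σx)² = 10280.48 − 10241.44 = 39.04; nΣy² − (Σy)² = 1540.98 − 1536.64 = 4.34
r = -9.52 / √(39.04 × 4.34) = -9.52 / 13.0167 ≈ -0.731

-0.731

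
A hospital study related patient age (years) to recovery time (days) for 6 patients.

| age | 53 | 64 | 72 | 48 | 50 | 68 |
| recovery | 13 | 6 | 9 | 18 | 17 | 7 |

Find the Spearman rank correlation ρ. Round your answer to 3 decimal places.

-0.771

Rank age: 3, 4, 6, 1, 2, 5
Rank recovery: 4, 1, 3, 6, 5, 2
d = rank(age) − rank(recovery): -1, 3, 3, -5, -3, 3; Σd² = 62
ρ = 1 − 6Σd² / [n(n²−1)] = 1 − 6×62 / (6×35) = 1 − 372/210 ≈ -0.771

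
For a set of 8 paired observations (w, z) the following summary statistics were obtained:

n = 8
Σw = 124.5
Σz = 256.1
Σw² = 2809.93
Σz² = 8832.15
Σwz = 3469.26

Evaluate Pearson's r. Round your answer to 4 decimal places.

-0.6944

r = (nΣwz − ΣwΣz) / √[(nΣw² − (Σw)²)(nΣz² − (Σz)²)]
Numerator: 8×3469.26 − 124.5×256.1 = -4130.37
Denominator: √[(22479.44 − 15500.25)(70657.2 − 65587.21)] = √[6979.19 × 5069.99] = 5948.4808
r = -4130.37 / 5948.4808 ≈ -0.6944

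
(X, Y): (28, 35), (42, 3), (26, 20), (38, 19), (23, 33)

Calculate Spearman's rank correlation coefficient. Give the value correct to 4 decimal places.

-0.7000

Rank X: 3, 5, 2, 4, 1
Rank Y: 5, 1, 3, 2, 4
d = rank(X) − rank(Y): -2, 4, -1, 2, -3; Σd² = 34
ρ = 1 − 6Σd² / [n(n²−1)] = 1 − 6×34 / (5×24) = 1 − 204/120 ≈ -0.7000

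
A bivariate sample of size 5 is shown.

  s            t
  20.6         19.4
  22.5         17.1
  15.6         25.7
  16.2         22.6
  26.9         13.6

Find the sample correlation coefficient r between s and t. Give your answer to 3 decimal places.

-0.980

n = 5, Σs = 101.8, Σt = 98.4, Σs² = 2160.02, Σt² = 2024.98, Σst = 1917.27
nΣst − ΣsΣt = 9586.35 − 10017.12 = -430.77
nΣs² − (Σs)² = 10800.1 − 10363.24 = 436.86; nΣt² − (Σt)² = 10124.9 − 9682.56 = 442.34
r = -430.77 / √(436.86 × 442.34) = -430.77 / 439.5915 ≈ -0.980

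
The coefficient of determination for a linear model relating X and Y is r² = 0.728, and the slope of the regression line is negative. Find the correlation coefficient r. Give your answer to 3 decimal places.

-0.853

|r| = √0.728 = 0.853
The association is negative, so r = −0.853.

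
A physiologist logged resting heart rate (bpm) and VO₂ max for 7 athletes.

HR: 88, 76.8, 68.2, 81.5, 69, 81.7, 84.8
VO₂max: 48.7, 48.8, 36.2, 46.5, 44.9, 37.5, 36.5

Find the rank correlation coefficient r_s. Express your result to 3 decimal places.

Rank HR: 7, 3, 1, 4, 2, 5, 6
Rank VO₂max: 6, 7, 1, 5, 4, 3, 2
d = rank(HR) − rank(VO₂max): 1, -4, 0, -1, -2, 2, 4; Σd² = 42
ρ = 1 − 6Σd² / [n(n²−1)] = 1 − 6×42 / (7×48) = 1 − 252/336 ≈ 0.250

0.250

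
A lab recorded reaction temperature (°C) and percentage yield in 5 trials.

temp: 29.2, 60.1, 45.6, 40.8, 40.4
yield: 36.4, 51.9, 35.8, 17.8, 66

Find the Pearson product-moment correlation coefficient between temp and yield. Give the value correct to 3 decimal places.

n = 5, Σx = 216.1, Σy = 207.9, Σx² = 9840.81, Σy² = 9973.05, Σxy = 9207.19
nΣxy − ΣxΣy = 46035.95 − 44927.19 = 1108.76
nΣx² − (Σx)² = 49204.05 − 46699.21 = 2504.84; nΣy² − (Σy)² = 49865.25 − 43222.41 = 6642.84
r = 1108.76 / √(2504.84 × 6642.84) = 1108.76 / 4079.1238 ≈ 0.272

0.272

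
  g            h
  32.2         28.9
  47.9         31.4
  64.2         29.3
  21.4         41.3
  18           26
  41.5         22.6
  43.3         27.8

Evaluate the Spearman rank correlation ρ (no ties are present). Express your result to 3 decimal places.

Rank g: 3, 6, 7, 2, 1, 4, 5
Rank h: 4, 6, 5, 7, 2, 1, 3
d = rank(g) − rank(h): -1, 0, 2, -5, -1, 3, 2; Σd² = 44
ρ = 1 − 6Σd² / [n(n²−1)] = 1 − 6×44 / (7×48) = 1 − 264/336 ≈ 0.214

0.214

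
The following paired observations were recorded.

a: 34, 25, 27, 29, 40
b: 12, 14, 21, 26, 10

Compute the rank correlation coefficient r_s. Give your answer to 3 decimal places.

Rank a: 4, 1, 2, 3, 5
Rank b: 2, 3, 4, 5, 1
d = rank(a) − rank(b): 2, -2, -2, -2, 4; Σd² = 32
ρ = 1 − 6Σd² / [n(n²−1)] = 1 − 6×32 / (5×24) = 1 − 192/120 ≈ -0.600

-0.600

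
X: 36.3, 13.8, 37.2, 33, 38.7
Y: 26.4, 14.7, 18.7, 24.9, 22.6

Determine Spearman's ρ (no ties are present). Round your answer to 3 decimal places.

Rank X: 3, 1, 4, 2, 5
Rank Y: 5, 1, 2, 4, 3
d = rank(X) − rank(Y): -2, 0, 2, -2, 2; Σd² = 16
ρ = 1 − 6Σd² / [n(n²−1)] = 1 − 6×16 / (5×24) = 1 − 96/120 ≈ 0.200

0.200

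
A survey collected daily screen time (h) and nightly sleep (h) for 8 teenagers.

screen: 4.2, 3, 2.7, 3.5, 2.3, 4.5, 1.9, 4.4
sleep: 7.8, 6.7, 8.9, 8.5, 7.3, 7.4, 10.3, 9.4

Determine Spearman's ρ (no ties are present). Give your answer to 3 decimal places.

Rank screen: 6, 4, 3, 5, 2, 8, 1, 7
Rank sleep: 4, 1, 6, 5, 2, 3, 8, 7
d = rank(screen) − rank(sleep): 2, 3, -3, 0, 0, 5, -7, 0; Σd² = 96
ρ = 1 − 6Σd² / [n(n²−1)] = 1 − 6×96 / (8×63) = 1 − 576/504 ≈ -0.143

-0.143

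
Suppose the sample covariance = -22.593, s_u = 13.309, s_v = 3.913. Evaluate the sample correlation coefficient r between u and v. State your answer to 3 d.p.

-0.434

r = Cov(u,v) / (s_u · s_v) = -22.593 / (13.309 × 3.913)
  = -22.593 / 52.0781 ≈ -0.434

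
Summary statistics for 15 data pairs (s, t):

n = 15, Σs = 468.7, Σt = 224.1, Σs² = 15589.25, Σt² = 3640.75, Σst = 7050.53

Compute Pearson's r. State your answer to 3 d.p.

r = (nΣst − ΣsΣt) / √[(nΣs² − (Σs)²)(nΣt² − (Σt)²)]
Numerator: 15×7050.53 − 468.7×224.1 = 722.28
Denominator: √[(233838.75 − 219679.69)(54611.25 − 50220.81)] = √[14159.06 × 4390.44] = 7884.4469
r = 722.28 / 7884.4469 ≈ 0.092

0.092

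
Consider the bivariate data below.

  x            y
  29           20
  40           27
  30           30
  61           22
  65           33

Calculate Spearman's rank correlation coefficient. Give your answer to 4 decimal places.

Rank x: 1, 3, 2, 4, 5
Rank y: 1, 3, 4, 2, 5
d = rank(x) − rank(y): 0, 0, -2, 2, 0; Σd² = 8
ρ = 1 − 6Σd² / [n(n²−1)] = 1 − 6×8 / (5×24) = 1 − 48/120 ≈ 0.6000

0.6000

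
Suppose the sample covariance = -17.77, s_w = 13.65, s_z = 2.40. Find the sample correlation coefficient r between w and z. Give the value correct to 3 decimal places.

-0.542

r = Cov(w,z) / (s_w · s_z) = -17.77 / (13.65 × 2.40)
  = -17.77 / 32.7600 ≈ -0.542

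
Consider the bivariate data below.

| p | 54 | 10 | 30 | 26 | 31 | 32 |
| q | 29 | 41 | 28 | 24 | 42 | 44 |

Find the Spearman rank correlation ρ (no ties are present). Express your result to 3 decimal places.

0.371

Rank p: 6, 1, 3, 2, 4, 5
Rank q: 3, 4, 2, 1, 5, 6
d = rank(p) − rank(q): 3, -3, 1, 1, -1, -1; Σd² = 22
ρ = 1 − 6Σd² / [n(n²−1)] = 1 − 6×22 / (6×35) = 1 − 132/210 ≈ 0.371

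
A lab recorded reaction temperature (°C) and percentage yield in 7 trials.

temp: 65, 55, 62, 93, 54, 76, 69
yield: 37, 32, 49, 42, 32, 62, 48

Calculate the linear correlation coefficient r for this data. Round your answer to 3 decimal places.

n = 7, Σx = 474, Σy = 302, Σx² = 33196, Σy² = 13730, Σxy = 20861
nΣxy − ΣxΣy = 146027 − 143148 = 2879
nΣx² − (Σx)² = 232372 − 224676 = 7696; nΣy² − (Σy)² = 96110 − 91204 = 4906
r = 2879 / √(7696 × 4906) = 2879 / 6144.6380 ≈ 0.469

0.469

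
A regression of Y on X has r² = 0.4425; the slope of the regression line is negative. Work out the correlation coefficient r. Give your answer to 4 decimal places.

|r| = √0.4425 = 0.6652
The association is negative, so r = −0.6652.

-0.6652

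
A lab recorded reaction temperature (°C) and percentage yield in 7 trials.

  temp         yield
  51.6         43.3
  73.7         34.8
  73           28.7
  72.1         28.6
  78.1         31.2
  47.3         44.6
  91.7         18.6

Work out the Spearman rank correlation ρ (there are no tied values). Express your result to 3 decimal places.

Rank temp: 2, 5, 4, 3, 6, 1, 7
Rank yield: 6, 5, 3, 2, 4, 7, 1
d = rank(temp) − rank(yield): -4, 0, 1, 1, 2, -6, 6; Σd² = 94
ρ = 1 − 6Σd² / [n(n²−1)] = 1 − 6×94 / (7×48) = 1 − 564/336 ≈ -0.679

-0.679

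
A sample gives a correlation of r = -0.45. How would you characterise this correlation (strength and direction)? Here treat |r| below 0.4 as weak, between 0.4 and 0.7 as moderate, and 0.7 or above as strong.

r = -0.45 < 0 so the relationship is negative.
|r| = 0.45, which falls in the moderate range.

moderate negative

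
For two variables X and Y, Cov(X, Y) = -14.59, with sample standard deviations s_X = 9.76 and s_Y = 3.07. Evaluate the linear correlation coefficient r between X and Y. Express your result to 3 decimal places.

r = Cov(X,Y) / (s_X · s_Y) = -14.59 / (9.76 × 3.07)
  = -14.59 / 29.9632 ≈ -0.487

-0.487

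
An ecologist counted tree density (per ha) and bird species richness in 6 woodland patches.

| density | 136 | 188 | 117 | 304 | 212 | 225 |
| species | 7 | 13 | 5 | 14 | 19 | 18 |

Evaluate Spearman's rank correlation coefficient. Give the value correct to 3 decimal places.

0.771

Rank density: 2, 3, 1, 6, 4, 5
Rank species: 2, 3, 1, 4, 6, 5
d = rank(density) − rank(species): 0, 0, 0, 2, -2, 0; Σd² = 8
ρ = 1 − 6Σd² / [n(n²−1)] = 1 − 6×8 / (6×35) = 1 − 48/210 ≈ 0.771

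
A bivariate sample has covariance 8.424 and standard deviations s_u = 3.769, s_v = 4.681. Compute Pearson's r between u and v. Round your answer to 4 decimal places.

0.4775

r = Cov(u,v) / (s_u · s_v) = 8.424 / (3.769 × 4.681)
  = 8.424 / 17.6427 ≈ 0.4775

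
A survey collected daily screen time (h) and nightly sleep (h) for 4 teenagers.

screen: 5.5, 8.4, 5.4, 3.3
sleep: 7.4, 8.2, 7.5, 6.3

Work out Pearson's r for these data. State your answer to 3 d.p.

0.964

n = 4, Σx = 22.6, Σy = 29.4, Σx² = 140.86, Σy² = 217.94, Σxy = 170.87
nΣxy − ΣxΣy = 683.48 − 664.44 = 19.04
nΣx² − (Σx)² = 563.44 − 510.76 = 52.68; nΣy² − (Σy)² = 871.76 − 864.36 = 7.4
r = 19.04 / √(52.68 × 7.4) = 19.04 / 19.7442 ≈ 0.964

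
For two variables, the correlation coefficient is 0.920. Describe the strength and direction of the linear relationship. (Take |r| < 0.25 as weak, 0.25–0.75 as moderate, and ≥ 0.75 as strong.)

r = 0.920 > 0 so the relationship is positive.
|r| = 0.920, which falls in the strong range.

strong positive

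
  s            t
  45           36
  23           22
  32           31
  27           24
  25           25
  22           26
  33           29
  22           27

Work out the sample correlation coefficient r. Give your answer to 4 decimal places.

0.8848

n = 8, Σs = 229, Σt = 220, Σs² = 6989, Σt² = 6188, Σst = 6514
nΣst − ΣsΣt = 52112 − 50380 = 1732
nΣs² − (Σs)² = 55912 − 52441 = 3471; nΣt² − (Σt)² = 49504 − 48400 = 1104
r = 1732 / √(3471 × 1104) = 1732 / 1957.5454 ≈ 0.8848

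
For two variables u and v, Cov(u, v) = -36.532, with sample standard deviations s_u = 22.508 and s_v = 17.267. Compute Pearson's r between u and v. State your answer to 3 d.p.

r = Cov(u,v) / (s_u · s_v) = -36.532 / (22.508 × 17.267)
  = -36.532 / 388.6456 ≈ -0.094

-0.094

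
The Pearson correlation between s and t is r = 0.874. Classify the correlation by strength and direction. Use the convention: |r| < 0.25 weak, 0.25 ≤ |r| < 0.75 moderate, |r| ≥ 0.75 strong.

r = 0.874 > 0 so the relationship is positive.
|r| = 0.874, which falls in the strong range.

strong positive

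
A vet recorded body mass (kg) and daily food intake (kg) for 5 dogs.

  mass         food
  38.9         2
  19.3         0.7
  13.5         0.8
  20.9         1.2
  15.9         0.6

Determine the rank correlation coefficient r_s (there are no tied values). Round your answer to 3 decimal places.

0.700

Rank mass: 5, 3, 1, 4, 2
Rank food: 5, 2, 3, 4, 1
d = rank(mass) − rank(food): 0, 1, -2, 0, 1; Σd² = 6
ρ = 1 − 6Σd² / [n(n²−1)] = 1 − 6×6 / (5×24) = 1 − 36/120 ≈ 0.700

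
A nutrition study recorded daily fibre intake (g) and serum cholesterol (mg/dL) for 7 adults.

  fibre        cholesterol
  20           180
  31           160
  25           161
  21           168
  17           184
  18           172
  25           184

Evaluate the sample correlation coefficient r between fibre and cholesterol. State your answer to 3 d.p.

n = 7, Σx = 157, Σy = 1209, Σx² = 3665, Σy² = 209441, Σxy = 26937
nΣxy − ΣxΣy = 188559 − 189813 = -1254
nΣx² − (Σx)² = 25655 − 24649 = 1006; nΣy² − (Σy)² = 1466087 − 1461681 = 4406
r = -1254 / √(1006 × 4406) = -1254 / 2105.3351 ≈ -0.596

-0.596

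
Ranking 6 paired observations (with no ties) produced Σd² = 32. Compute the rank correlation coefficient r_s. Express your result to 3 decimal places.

0.086

ρ = 1 − 6Σd² / [n(n²−1)] = 1 − 6×32 / (6×35)
  = 1 − 192/210 = 1 − 0.9143 ≈ 0.086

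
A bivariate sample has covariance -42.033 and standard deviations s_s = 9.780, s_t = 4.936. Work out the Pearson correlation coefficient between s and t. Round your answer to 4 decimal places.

r = Cov(s,t) / (s_s · s_t) = -42.033 / (9.780 × 4.936)
  = -42.033 / 48.2741 ≈ -0.8707

-0.8707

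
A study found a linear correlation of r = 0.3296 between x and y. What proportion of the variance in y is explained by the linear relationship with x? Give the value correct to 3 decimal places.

0.109

r² = (0.3296)² = 0.109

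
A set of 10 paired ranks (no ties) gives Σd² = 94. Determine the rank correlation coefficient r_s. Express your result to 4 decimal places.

0.4303

ρ = 1 − 6Σd² / [n(n²−1)] = 1 − 6×94 / (10×99)
  = 1 − 564/990 = 1 − 0.56970 ≈ 0.4303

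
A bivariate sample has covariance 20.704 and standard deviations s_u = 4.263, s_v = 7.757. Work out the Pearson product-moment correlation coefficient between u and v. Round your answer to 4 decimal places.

r = Cov(u,v) / (s_u · s_v) = 20.704 / (4.263 × 7.757)
  = 20.704 / 33.0681 ≈ 0.6261

0.6261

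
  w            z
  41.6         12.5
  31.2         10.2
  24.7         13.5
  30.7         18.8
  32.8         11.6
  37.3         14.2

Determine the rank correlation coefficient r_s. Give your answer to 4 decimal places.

-0.2000

Rank w: 6, 3, 1, 2, 4, 5
Rank z: 3, 1, 4, 6, 2, 5
d = rank(w) − rank(z): 3, 2, -3, -4, 2, 0; Σd² = 42
ρ = 1 − 6Σd² / [n(n²−1)] = 1 − 6×42 / (6×35) = 1 − 252/210 ≈ -0.2000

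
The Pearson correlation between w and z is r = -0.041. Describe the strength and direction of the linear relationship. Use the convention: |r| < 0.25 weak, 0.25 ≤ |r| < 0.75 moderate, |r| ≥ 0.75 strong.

weak negative

r = -0.041 < 0 so the relationship is negative.
|r| = 0.041, which falls in the weak range.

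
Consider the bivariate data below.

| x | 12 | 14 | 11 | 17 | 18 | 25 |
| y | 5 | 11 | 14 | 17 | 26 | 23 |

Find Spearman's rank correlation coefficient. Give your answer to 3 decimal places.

0.771

Rank x: 2, 3, 1, 4, 5, 6
Rank y: 1, 2, 3, 4, 6, 5
d = rank(x) − rank(y): 1, 1, -2, 0, -1, 1; Σd² = 8
ρ = 1 − 6Σd² / [n(n²−1)] = 1 − 6×8 / (6×35) = 1 − 48/210 ≈ 0.771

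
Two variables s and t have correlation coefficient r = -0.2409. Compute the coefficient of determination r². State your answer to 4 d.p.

0.0580

r² = (-0.2409)² = 0.0580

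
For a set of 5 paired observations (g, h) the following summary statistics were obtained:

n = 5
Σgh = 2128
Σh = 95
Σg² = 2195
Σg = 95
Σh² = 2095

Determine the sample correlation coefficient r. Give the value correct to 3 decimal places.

0.960

r = (nΣgh − ΣgΣh) / √[(nΣg² − (Σg)²)(nΣh² − (Σh)²)]
Numerator: 5×2128 − 95×95 = 1615
Denominator: √[(10975 − 9025)(10475 − 9025)] = √[1950 × 1450] = 1681.5172
r = 1615 / 1681.5172 ≈ 0.960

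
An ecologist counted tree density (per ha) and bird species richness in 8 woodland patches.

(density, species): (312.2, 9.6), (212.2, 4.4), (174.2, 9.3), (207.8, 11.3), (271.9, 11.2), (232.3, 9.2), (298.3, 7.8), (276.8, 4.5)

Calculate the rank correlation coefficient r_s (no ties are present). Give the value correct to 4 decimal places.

Rank density: 8, 3, 1, 2, 5, 4, 7, 6
Rank species: 6, 1, 5, 8, 7, 4, 3, 2
d = rank(density) − rank(species): 2, 2, -4, -6, -2, 0, 4, 4; Σd² = 96
ρ = 1 − 6Σd² / [n(n²−1)] = 1 − 6×96 / (8×63) = 1 − 576/504 ≈ -0.1429

-0.1429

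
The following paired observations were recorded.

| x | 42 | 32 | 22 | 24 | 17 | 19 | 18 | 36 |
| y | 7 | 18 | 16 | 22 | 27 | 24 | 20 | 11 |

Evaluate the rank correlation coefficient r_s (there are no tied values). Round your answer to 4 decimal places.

Rank x: 8, 6, 4, 5, 1, 3, 2, 7
Rank y: 1, 4, 3, 6, 8, 7, 5, 2
d = rank(x) − rank(y): 7, 2, 1, -1, -7, -4, -3, 5; Σd² = 154
ρ = 1 − 6Σd² / [n(n²−1)] = 1 − 6×154 / (8×63) = 1 − 924/504 ≈ -0.8333

-0.8333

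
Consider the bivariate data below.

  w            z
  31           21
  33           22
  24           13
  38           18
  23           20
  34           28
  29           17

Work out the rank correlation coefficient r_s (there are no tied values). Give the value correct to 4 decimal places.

Rank w: 4, 5, 2, 7, 1, 6, 3
Rank z: 5, 6, 1, 3, 4, 7, 2
d = rank(w) − rank(z): -1, -1, 1, 4, -3, -1, 1; Σd² = 30
ρ = 1 − 6Σd² / [n(n²−1)] = 1 − 6×30 / (7×48) = 1 − 180/336 ≈ 0.4643

0.4643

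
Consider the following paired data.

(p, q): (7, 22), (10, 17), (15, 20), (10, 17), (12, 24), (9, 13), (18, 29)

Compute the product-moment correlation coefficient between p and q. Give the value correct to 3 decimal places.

n = 7, Σp = 81, Σq = 142, Σp² = 1023, Σq² = 3048, Σpq = 1721
nΣpq − ΣpΣq = 12047 − 11502 = 545
nΣp² − (Σp)² = 7161 − 6561 = 600; nΣq² − (Σq)² = 21336 − 20164 = 1172
r = 545 / √(600 × 1172) = 545 / 838.5702 ≈ 0.650

0.650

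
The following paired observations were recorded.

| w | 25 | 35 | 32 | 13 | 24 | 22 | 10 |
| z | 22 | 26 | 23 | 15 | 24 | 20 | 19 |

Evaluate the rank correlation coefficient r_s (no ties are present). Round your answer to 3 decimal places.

0.857

Rank w: 5, 7, 6, 2, 4, 3, 1
Rank z: 4, 7, 5, 1, 6, 3, 2
d = rank(w) − rank(z): 1, 0, 1, 1, -2, 0, -1; Σd² = 8
ρ = 1 − 6Σd² / [n(n²−1)] = 1 − 6×8 / (7×48) = 1 − 48/336 ≈ 0.857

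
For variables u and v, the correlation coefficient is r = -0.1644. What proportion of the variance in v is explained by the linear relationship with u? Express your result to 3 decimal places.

0.027

r² = (-0.1644)² = 0.027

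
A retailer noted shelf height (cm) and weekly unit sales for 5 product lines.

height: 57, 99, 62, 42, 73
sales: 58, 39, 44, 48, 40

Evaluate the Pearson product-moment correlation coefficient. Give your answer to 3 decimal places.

-0.642

n = 5, Σx = 333, Σy = 229, Σx² = 23987, Σy² = 10725, Σxy = 14831
nΣxy − ΣxΣy = 74155 − 76257 = -2102
nΣx² − (Σx)² = 119935 − 110889 = 9046; nΣy² − (Σy)² = 53625 − 52441 = 1184
r = -2102 / √(9046 × 1184) = -2102 / 3272.6845 ≈ -0.642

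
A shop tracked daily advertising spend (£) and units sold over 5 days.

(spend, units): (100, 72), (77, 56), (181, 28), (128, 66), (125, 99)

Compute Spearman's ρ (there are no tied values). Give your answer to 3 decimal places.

-0.300

Rank spend: 2, 1, 5, 4, 3
Rank units: 4, 2, 1, 3, 5
d = rank(spend) − rank(units): -2, -1, 4, 1, -2; Σd² = 26
ρ = 1 − 6Σd² / [n(n²−1)] = 1 − 6×26 / (5×24) = 1 − 156/120 ≈ -0.300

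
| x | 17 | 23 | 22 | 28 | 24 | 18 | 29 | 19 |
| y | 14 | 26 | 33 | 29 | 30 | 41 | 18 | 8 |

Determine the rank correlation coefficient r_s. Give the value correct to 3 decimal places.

0.048

Rank x: 1, 5, 4, 7, 6, 2, 8, 3
Rank y: 2, 4, 7, 5, 6, 8, 3, 1
d = rank(x) − rank(y): -1, 1, -3, 2, 0, -6, 5, 2; Σd² = 80
ρ = 1 − 6Σd² / [n(n²−1)] = 1 − 6×80 / (8×63) = 1 − 480/504 ≈ 0.048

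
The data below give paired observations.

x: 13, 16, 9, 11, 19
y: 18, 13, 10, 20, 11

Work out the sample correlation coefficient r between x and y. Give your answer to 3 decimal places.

-0.261

n = 5, Σx = 68, Σy = 72, Σx² = 988, Σy² = 1114, Σxy = 961
nΣxy − ΣxΣy = 4805 − 4896 = -91
nΣx² − (Σx)² = 4940 − 4624 = 316; nΣy² − (Σy)² = 5570 − 5184 = 386
r = -91 / √(316 × 386) = -91 / 349.2506 ≈ -0.261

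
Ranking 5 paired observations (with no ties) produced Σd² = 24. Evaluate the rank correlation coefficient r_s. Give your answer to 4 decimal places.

ρ = 1 − 6Σd² / [n(n²−1)] = 1 − 6×24 / (5×24)
  = 1 − 144/120 = 1 − 1.20000 ≈ -0.2000

-0.2000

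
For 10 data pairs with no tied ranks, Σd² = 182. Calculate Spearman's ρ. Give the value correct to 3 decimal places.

-0.103

ρ = 1 − 6Σd² / [n(n²−1)] = 1 − 6×182 / (10×99)
  = 1 − 1092/990 = 1 − 1.1030 ≈ -0.103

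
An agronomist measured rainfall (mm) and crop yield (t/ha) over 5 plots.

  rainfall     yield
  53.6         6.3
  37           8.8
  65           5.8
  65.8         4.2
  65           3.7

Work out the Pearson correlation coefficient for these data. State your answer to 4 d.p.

n = 5, Σx = 286.4, Σy = 28.8, Σx² = 17021.6, Σy² = 182.1, Σxy = 1557.14
nΣxy − ΣxΣy = 7785.7 − 8248.32 = -462.62
nΣx² − (Σx)² = 85108 − 82024.96 = 3083.04; nΣy² − (Σy)² = 910.5 − 829.44 = 81.06
r = -462.62 / √(3083.04 × 81.06) = -462.62 / 499.9112 ≈ -0.9254

-0.9254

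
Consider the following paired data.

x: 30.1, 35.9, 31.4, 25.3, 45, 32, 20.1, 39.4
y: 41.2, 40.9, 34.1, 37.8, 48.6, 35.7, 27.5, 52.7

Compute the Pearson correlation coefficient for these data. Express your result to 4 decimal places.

n = 8, Σx = 259.2, Σy = 318.5, Σx² = 8826.24, Σy² = 13131.89, Σxy = 10694.04
nΣxy − ΣxΣy = 85552.32 − 82555.2 = 2997.12
nΣx² − (Σx)² = 70609.92 − 67184.64 = 3425.28; nΣy² − (Σy)² = 105055.12 − 101442.25 = 3612.87
r = 2997.12 / √(3425.28 × 3612.87) = 2997.12 / 3517.8248 ≈ 0.8520

0.8520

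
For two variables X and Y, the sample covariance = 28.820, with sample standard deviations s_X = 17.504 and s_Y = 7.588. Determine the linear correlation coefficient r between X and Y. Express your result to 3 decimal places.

0.217

r = Cov(X,Y) / (s_X · s_Y) = 28.820 / (17.504 × 7.588)
  = 28.820 / 132.8204 ≈ 0.217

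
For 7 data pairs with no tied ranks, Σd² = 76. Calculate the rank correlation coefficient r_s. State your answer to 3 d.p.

ρ = 1 − 6Σd² / [n(n²−1)] = 1 − 6×76 / (7×48)
  = 1 − 456/336 = 1 − 1.3571 ≈ -0.357

-0.357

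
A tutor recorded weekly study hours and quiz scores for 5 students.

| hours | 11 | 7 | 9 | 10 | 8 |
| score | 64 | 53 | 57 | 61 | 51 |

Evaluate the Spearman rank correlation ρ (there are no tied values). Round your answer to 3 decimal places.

Rank hours: 5, 1, 3, 4, 2
Rank score: 5, 2, 3, 4, 1
d = rank(hours) − rank(score): 0, -1, 0, 0, 1; Σd² = 2
ρ = 1 − 6Σd² / [n(n²−1)] = 1 − 6×2 / (5×24) = 1 − 12/120 ≈ 0.900

0.900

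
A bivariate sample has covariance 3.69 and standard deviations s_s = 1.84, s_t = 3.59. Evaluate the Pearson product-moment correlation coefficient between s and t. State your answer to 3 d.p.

0.559

r = Cov(s,t) / (s_s · s_t) = 3.69 / (1.84 × 3.59)
  = 3.69 / 6.6056 ≈ 0.559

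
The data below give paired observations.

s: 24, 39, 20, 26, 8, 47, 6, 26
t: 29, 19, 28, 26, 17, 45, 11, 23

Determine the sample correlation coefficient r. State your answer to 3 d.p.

0.743

n = 8, Σs = 196, Σt = 198, Σs² = 6158, Σt² = 5626, Σst = 5588
nΣst − ΣsΣt = 44704 − 38808 = 5896
nΣs² − (Σs)² = 49264 − 38416 = 10848; nΣt² − (Σt)² = 45008 − 39204 = 5804
r = 5896 / √(10848 × 5804) = 5896 / 7934.8467 ≈ 0.743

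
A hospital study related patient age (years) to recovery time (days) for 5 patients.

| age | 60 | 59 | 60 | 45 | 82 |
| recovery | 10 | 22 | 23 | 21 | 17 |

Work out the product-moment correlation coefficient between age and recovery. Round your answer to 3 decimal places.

n = 5, Σx = 306, Σy = 93, Σx² = 19430, Σy² = 1843, Σxy = 5617
nΣxy − ΣxΣy = 28085 − 28458 = -373
nΣx² − (Σx)² = 97150 − 93636 = 3514; nΣy² − (Σy)² = 9215 − 8649 = 566
r = -373 / √(3514 × 566) = -373 / 1410.2922 ≈ -0.264

-0.264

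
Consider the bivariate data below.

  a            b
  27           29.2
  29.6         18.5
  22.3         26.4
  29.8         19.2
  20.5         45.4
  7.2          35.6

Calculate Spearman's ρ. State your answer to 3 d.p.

-0.829

Rank a: 4, 5, 3, 6, 2, 1
Rank b: 4, 1, 3, 2, 6, 5
d = rank(a) − rank(b): 0, 4, 0, 4, -4, -4; Σd² = 64
ρ = 1 − 6Σd² / [n(n²−1)] = 1 − 6×64 / (6×35) = 1 − 384/210 ≈ -0.829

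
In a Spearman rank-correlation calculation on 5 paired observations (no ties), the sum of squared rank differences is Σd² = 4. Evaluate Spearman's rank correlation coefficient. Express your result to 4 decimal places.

ρ = 1 − 6Σd² / [n(n²−1)] = 1 − 6×4 / (5×24)
  = 1 − 24/120 = 1 − 0.20000 ≈ 0.8000

0.8000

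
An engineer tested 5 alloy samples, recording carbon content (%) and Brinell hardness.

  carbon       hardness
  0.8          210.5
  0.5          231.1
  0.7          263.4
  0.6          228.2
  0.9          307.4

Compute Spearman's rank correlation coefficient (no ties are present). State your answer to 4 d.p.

0.3000

Rank carbon: 4, 1, 3, 2, 5
Rank hardness: 1, 3, 4, 2, 5
d = rank(carbon) − rank(hardness): 3, -2, -1, 0, 0; Σd² = 14
ρ = 1 − 6Σd² / [n(n²−1)] = 1 − 6×14 / (5×24) = 1 − 84/120 ≈ 0.3000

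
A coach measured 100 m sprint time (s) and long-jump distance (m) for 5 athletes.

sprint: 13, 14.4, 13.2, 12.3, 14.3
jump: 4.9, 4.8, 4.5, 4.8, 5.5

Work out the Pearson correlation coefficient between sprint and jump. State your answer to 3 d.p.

n = 5, Σx = 67.2, Σy = 24.5, Σx² = 906.38, Σy² = 120.59, Σxy = 329.91
nΣxy − ΣxΣy = 1649.55 − 1646.4 = 3.15
nΣx² − (Σx)² = 4531.9 − 4515.84 = 16.06; nΣy² − (Σy)² = 602.95 − 600.25 = 2.7
r = 3.15 / √(16.06 × 2.7) = 3.15 / 6.5850 ≈ 0.478

0.478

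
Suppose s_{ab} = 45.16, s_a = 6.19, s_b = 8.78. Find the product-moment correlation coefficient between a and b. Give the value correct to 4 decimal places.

r = Cov(a,b) / (s_a · s_b) = 45.16 / (6.19 × 8.78)
  = 45.16 / 54.3482 ≈ 0.8309

0.8309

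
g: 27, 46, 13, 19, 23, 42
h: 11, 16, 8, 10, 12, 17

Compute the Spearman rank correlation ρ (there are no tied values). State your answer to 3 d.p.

Rank g: 4, 6, 1, 2, 3, 5
Rank h: 3, 5, 1, 2, 4, 6
d = rank(g) − rank(h): 1, 1, 0, 0, -1, -1; Σd² = 4
ρ = 1 − 6Σd² / [n(n²−1)] = 1 − 6×4 / (6×35) = 1 − 24/210 ≈ 0.886

0.886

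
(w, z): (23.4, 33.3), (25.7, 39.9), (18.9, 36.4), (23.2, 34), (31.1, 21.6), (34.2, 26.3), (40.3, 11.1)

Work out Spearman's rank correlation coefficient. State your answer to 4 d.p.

-0.7500

Rank w: 3, 4, 1, 2, 5, 6, 7
Rank z: 4, 7, 6, 5, 2, 3, 1
d = rank(w) − rank(z): -1, -3, -5, -3, 3, 3, 6; Σd² = 98
ρ = 1 − 6Σd² / [n(n²−1)] = 1 − 6×98 / (7×48) = 1 − 588/336 ≈ -0.7500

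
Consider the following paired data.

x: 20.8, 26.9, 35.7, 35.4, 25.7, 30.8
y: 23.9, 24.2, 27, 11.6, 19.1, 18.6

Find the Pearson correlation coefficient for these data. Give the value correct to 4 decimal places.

n = 6, Σx = 175.3, Σy = 124.4, Σx² = 5293.03, Σy² = 2731.18, Σxy = 3586.39
nΣxy − ΣxΣy = 21518.34 − 21807.32 = -288.98
nΣx² − (Σx)² = 31758.18 − 30730.09 = 1028.09; nΣy² − (Σy)² = 16387.08 − 15475.36 = 911.72
r = -288.98 / √(1028.09 × 911.72) = -288.98 / 968.1582 ≈ -0.2985

-0.2985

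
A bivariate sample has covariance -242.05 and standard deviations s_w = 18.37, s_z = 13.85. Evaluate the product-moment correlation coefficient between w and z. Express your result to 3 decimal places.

r = Cov(w,z) / (s_w · s_z) = -242.05 / (18.37 × 13.85)
  = -242.05 / 254.4245 ≈ -0.951

-0.951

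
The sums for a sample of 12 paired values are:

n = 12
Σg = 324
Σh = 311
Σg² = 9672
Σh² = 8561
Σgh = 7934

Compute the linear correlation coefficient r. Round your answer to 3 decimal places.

r = (nΣgh − ΣgΣh) / √[(nΣg² − (Σg)²)(nΣh² − (Σh)²)]
Numerator: 12×7934 − 324×311 = -5556
Denominator: √[(116064 − 104976)(102732 − 96721)] = √[11088 × 6011] = 8163.9432
r = -5556 / 8163.9432 ≈ -0.681

-0.681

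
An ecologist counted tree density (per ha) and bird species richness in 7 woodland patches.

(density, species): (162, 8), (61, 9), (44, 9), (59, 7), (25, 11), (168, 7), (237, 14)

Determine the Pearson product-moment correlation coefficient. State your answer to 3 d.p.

0.335

n = 7, Σx = 756, Σy = 65, Σx² = 120400, Σy² = 641, Σxy = 7423
nΣxy − ΣxΣy = 51961 − 49140 = 2821
nΣx² − (Σx)² = 842800 − 571536 = 271264; nΣy² − (Σy)² = 4487 − 4225 = 262
r = 2821 / √(271264 × 262) = 2821 / 8430.3718 ≈ 0.335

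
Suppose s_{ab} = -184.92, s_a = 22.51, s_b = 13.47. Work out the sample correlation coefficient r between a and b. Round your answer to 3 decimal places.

r = Cov(a,b) / (s_a · s_b) = -184.92 / (22.51 × 13.47)
  = -184.92 / 303.2097 ≈ -0.610

-0.610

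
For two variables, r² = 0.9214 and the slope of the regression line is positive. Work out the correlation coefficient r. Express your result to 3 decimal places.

0.960

|r| = √0.9214 = 0.960
The association is positive, so r = 0.960.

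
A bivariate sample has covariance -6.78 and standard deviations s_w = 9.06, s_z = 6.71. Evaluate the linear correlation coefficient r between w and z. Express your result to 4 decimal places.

-0.1115

r = Cov(w,z) / (s_w · s_z) = -6.78 / (9.06 × 6.71)
  = -6.78 / 60.7926 ≈ -0.1115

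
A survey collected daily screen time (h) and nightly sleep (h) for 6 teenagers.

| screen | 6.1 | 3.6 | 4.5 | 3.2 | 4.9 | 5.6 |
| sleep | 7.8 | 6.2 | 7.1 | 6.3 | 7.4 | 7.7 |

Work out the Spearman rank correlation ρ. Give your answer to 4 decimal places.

Rank screen: 6, 2, 3, 1, 4, 5
Rank sleep: 6, 1, 3, 2, 4, 5
d = rank(screen) − rank(sleep): 0, 1, 0, -1, 0, 0; Σd² = 2
ρ = 1 − 6Σd² / [n(n²−1)] = 1 − 6×2 / (6×35) = 1 − 12/210 ≈ 0.9429

0.9429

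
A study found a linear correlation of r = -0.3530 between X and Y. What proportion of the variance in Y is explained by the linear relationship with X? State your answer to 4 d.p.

r² = (-0.3530)² = 0.1246

0.1246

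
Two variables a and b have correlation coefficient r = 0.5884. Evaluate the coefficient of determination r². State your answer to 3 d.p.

r² = (0.5884)² = 0.346

0.346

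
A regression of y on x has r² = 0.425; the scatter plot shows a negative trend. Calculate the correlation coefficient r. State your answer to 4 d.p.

|r| = √0.425 = 0.6519
The association is negative, so r = −0.6519.

-0.6519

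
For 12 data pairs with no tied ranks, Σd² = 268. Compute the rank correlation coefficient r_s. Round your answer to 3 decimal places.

ρ = 1 − 6Σd² / [n(n²−1)] = 1 − 6×268 / (12×143)
  = 1 − 1608/1716 = 1 − 0.9371 ≈ 0.063

0.063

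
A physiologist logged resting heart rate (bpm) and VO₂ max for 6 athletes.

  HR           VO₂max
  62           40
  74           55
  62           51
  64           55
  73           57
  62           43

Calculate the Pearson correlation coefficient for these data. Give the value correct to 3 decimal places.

0.705

n = 6, Σx = 397, Σy = 301, Σx² = 26433, Σy² = 15349, Σxy = 20059
nΣxy − ΣxΣy = 120354 − 119497 = 857
nΣx² − (Σx)² = 158598 − 157609 = 989; nΣy² − (Σy)² = 92094 − 90601 = 1493
r = 857 / √(989 × 1493) = 857 / 1215.1448 ≈ 0.705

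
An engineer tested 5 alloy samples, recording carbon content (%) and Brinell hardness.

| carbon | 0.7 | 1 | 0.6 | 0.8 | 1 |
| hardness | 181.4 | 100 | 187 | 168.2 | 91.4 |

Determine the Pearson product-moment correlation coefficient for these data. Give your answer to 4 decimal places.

-0.9634

n = 5, Σx = 4.1, Σy = 728, Σx² = 3.49, Σy² = 114520.16, Σxy = 565.14
nΣxy − ΣxΣy = 2825.7 − 2984.8 = -159.1
nΣx² − (Σx)² = 17.45 − 16.81 = 0.64; nΣy² − (Σy)² = 572600.8 − 529984 = 42616.8
r = -159.1 / √(0.64 × 42616.8) = -159.1 / 165.1507 ≈ -0.9634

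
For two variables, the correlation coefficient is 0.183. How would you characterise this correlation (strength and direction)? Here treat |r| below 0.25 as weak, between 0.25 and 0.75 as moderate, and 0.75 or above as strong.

weak positive

r = 0.183 > 0 so the relationship is positive.
|r| = 0.183, which falls in the weak range.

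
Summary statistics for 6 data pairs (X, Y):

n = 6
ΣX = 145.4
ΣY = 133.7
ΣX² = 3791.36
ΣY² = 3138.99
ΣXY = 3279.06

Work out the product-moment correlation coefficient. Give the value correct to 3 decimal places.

r = (nΣXY − ΣXΣY) / √[(nΣX² − (ΣX)²)(nΣY² − (ΣY)²)]
Numerator: 6×3279.06 − 145.4×133.7 = 234.38
Denominator: √[(22748.16 − 21141.16)(18833.94 − 17875.69)] = √[1607 × 958.25] = 1240.9302
r = 234.38 / 1240.9302 ≈ 0.189

0.189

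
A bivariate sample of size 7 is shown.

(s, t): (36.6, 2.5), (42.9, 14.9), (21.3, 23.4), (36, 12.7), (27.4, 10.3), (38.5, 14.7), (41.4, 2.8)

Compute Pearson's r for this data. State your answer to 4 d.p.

n = 7, Σs = 244.1, Σt = 81.3, Σs² = 8876.63, Σt² = 1267.13, Σst = 2650.42
nΣst − ΣsΣt = 18552.94 − 19845.33 = -1292.39
nΣs² − (Σs)² = 62136.41 − 59584.81 = 2551.6; nΣt² − (Σt)² = 8869.91 − 6609.69 = 2260.22
r = -1292.39 / √(2551.6 × 2260.22) = -1292.39 / 2401.4948 ≈ -0.5382

-0.5382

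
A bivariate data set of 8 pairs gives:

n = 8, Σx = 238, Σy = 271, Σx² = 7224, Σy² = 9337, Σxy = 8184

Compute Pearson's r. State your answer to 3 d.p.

0.811

r = (nΣxy − ΣxΣy) / √[(nΣx² − (Σx)²)(nΣy² − (Σy)²)]
Numerator: 8×8184 − 238×271 = 974
Denominator: √[(57792 − 56644)(74696 − 73441)] = √[1148 × 1255] = 1200.3083
r = 974 / 1200.3083 ≈ 0.811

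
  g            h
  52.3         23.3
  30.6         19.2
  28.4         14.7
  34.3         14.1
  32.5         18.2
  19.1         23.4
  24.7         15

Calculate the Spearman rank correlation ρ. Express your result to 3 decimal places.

-0.179

Rank g: 7, 4, 3, 6, 5, 1, 2
Rank h: 6, 5, 2, 1, 4, 7, 3
d = rank(g) − rank(h): 1, -1, 1, 5, 1, -6, -1; Σd² = 66
ρ = 1 − 6Σd² / [n(n²−1)] = 1 − 6×66 / (7×48) = 1 − 396/336 ≈ -0.179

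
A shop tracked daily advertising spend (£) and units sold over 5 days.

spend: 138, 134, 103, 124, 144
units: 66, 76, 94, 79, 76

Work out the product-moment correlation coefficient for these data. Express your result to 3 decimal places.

n = 5, Σx = 643, Σy = 391, Σx² = 83721, Σy² = 30985, Σxy = 49714
nΣxy − ΣxΣy = 248570 − 251413 = -2843
nΣx² − (Σx)² = 418605 − 413449 = 5156; nΣy² − (Σy)² = 154925 − 152881 = 2044
r = -2843 / √(5156 × 2044) = -2843 / 3246.3617 ≈ -0.876

-0.876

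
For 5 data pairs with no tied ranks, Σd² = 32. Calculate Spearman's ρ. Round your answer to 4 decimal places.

ρ = 1 − 6Σd² / [n(n²−1)] = 1 − 6×32 / (5×24)
  = 1 − 192/120 = 1 − 1.60000 ≈ -0.6000

-0.6000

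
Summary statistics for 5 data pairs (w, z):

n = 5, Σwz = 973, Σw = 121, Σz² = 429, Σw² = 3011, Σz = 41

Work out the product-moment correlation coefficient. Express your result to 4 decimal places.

-0.2190

r = (nΣwz − ΣwΣz) / √[(nΣw² − (Σw)²)(nΣz² − (Σz)²)]
Numerator: 5×973 − 121×41 = -96
Denominator: √[(15055 − 14641)(2145 − 1681)] = √[414 × 464] = 438.2876
r = -96 / 438.2876 ≈ -0.2190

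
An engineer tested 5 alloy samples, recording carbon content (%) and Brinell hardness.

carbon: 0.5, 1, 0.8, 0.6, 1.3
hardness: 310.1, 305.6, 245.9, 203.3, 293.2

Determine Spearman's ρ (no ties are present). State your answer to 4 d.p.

Rank carbon: 1, 4, 3, 2, 5
Rank hardness: 5, 4, 2, 1, 3
d = rank(carbon) − rank(hardness): -4, 0, 1, 1, 2; Σd² = 22
ρ = 1 − 6Σd² / [n(n²−1)] = 1 − 6×22 / (5×24) = 1 − 132/120 ≈ -0.1000

-0.1000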